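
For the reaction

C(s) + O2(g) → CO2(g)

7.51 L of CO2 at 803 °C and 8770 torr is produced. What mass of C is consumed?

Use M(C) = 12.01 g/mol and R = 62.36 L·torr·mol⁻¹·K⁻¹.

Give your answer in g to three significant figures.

11.8 g

n(CO2) = PV/RT = (8770 × 7.51) / (62.36 × 1076.15) = 0.9814 mol
n(C) = (1/1) × 0.9814 = 0.9814 mol
m(C) = 0.9814 × 12.01 = 11.79 g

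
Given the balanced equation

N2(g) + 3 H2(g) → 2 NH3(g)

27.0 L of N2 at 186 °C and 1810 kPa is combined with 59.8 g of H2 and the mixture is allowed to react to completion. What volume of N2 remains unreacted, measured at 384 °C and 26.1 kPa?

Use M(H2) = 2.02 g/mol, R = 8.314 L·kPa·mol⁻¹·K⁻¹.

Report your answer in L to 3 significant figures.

614 L

n(N2) = PV/RT = (1810 × 27.0) / (8.314 × 459.15) = 12.80 mol
n(H2) = 59.8 / 2.02 = 29.60 mol
For 12.80 mol N2, stoichiometry requires (3/1) × 12.80 = 38.40 mol H2; 29.60 mol is available, so H2 is limiting.
n(N2) consumed = (1/3) × 29.60 = 9.867 mol; remaining = 12.80 − 9.867 = 2.933 mol
V(N2) = nRT/P = 2.933 × 8.314 × 657.15 / 26.1 = 614.0 L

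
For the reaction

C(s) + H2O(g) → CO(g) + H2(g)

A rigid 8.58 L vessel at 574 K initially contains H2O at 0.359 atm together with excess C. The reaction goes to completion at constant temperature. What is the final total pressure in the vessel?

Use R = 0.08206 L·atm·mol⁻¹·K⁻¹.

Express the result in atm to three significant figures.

Rigid vessel, constant T ⇒ P scales with total gas moles (1 → 2).
P_final = (2/1) × 0.359 = 0.7180 atm

0.718 atm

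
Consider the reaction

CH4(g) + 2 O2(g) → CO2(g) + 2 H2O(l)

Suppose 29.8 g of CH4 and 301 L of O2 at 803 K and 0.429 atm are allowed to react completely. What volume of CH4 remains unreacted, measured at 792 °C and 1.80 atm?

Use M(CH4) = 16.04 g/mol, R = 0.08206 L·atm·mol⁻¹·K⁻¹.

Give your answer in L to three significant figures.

n(CH4) = 29.8 / 16.04 = 1.858 mol
n(O2) = PV/RT = (0.429 × 301) / (0.08206 × 803) = 1.960 mol
For 1.858 mol CH4, stoichiometry requires (2/1) × 1.858 = 3.716 mol O2; 1.960 mol is available, so O2 is limiting.
n(CH4) consumed = (1/2) × 1.960 = 0.9800 mol; remaining = 1.858 − 0.9800 = 0.8780 mol
V(CH4) = nRT/P = 0.8780 × 0.08206 × 1065.15 / 1.80 = 42.63 L

42.6 L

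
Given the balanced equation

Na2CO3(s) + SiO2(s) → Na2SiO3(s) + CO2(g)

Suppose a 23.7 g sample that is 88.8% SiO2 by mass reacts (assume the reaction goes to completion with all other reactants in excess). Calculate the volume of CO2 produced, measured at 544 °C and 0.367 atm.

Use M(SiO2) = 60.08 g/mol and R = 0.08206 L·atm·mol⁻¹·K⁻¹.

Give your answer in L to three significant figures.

mass of SiO2 = 23.7 × 88.8/100 = 21.05 g
n(SiO2) = 21.05 / 60.08 = 0.3504 mol
n(CO2) = (1/1) × 0.3504 = 0.3504 mol
V = nRT/P = 0.3504 × 0.08206 × 817.15 / 0.367 = 64.02 L

64.0 L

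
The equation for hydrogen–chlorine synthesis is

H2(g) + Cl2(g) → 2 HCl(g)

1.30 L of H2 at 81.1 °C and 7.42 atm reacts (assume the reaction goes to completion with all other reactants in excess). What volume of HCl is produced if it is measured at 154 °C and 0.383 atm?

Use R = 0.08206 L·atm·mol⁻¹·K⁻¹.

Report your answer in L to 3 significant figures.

n(H2) = PV/RT = (7.42 × 1.30) / (0.08206 × 354.25) = 0.3318 mol
n(HCl) = (2/1) × 0.3318 = 0.6636 mol
V = nRT/P = 0.6636 × 0.08206 × 427.15 / 0.383 = 60.73 L

60.7 L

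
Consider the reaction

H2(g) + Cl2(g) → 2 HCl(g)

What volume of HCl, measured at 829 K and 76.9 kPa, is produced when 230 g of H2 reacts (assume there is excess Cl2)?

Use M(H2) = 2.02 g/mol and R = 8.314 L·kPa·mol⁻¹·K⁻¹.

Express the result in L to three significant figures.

n(H2) = 230.0 / 2.02 = 113.9 mol
n(HCl) = (2/1) × 113.9 = 227.8 mol
V = nRT/P = 227.8 × 8.314 × 829 / 76.9 = 20420 L

20400 L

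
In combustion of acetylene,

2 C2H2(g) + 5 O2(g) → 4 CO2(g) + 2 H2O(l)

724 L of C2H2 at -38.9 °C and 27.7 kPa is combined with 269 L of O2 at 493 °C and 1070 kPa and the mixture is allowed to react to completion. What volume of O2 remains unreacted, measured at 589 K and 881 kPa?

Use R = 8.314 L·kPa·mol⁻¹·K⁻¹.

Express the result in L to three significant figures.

n(C2H2) = PV/RT = (27.7 × 724) / (8.314 × 234.25) = 10.30 mol
n(O2) = PV/RT = (1070 × 269) / (8.314 × 766.15) = 45.19 mol
For 10.30 mol C2H2, stoichiometry requires (5/2) × 10.30 = 25.75 mol O2; 45.19 mol is available, so C2H2 is limiting.
n(O2) consumed = (5/2) × 10.30 = 25.75 mol; remaining = 45.19 − 25.75 = 19.44 mol
V(O2) = nRT/P = 19.44 × 8.314 × 589 / 881 = 108.1 L

108 L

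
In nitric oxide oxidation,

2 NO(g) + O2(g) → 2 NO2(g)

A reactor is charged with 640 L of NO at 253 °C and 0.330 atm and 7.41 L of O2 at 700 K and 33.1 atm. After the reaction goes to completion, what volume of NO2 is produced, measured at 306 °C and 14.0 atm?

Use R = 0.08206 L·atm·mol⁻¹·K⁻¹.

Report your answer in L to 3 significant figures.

16.6 L

n(NO) = PV/RT = (0.330 × 640) / (0.08206 × 526.15) = 4.892 mol
n(O2) = PV/RT = (33.1 × 7.41) / (0.08206 × 700) = 4.270 mol
For 4.892 mol NO, stoichiometry requires (1/2) × 4.892 = 2.446 mol O2; 4.270 mol is available, so NO is limiting.
n(NO2) = (2/2) × 4.892 = 4.892 mol
V(NO2) = nRT/P = 4.892 × 0.08206 × 579.15 / 14.0 = 16.61 L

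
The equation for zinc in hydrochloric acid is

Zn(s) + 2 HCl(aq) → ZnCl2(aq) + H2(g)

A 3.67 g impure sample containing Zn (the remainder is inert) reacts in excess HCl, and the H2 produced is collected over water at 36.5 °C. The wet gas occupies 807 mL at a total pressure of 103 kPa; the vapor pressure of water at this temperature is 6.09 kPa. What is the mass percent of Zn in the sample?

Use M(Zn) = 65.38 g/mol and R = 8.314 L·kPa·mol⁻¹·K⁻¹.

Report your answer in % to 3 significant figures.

54.1 %

P(H2) = 103 − 6.09 = 96.91 kPa
n(H2) = PV/RT = (96.91 × 0.8070) / (8.314 × 309.65) = 0.03038 mol
n(Zn) = (1/1) × 0.03038 = 0.03038 mol
m(Zn) = 0.03038 × 65.38 = 1.986 g
%Zn = 1.986 / 3.67 × 100 = 54.11%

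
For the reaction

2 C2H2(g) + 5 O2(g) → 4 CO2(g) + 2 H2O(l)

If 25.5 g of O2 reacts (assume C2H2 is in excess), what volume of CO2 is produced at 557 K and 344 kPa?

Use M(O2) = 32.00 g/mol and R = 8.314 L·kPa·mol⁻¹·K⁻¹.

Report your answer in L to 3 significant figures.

8.58 L

n(O2) = 25.50 / 32.00 = 0.7969 mol
n(CO2) = (4/5) × 0.7969 = 0.6375 mol
V = nRT/P = 0.6375 × 8.314 × 557 / 344 = 8.582 L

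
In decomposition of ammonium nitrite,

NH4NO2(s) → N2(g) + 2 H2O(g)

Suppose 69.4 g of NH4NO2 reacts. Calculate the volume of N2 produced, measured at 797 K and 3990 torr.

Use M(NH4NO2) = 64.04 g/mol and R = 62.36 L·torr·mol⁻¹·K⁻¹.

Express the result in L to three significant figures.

n(NH4NO2) = 69.40 / 64.04 = 1.084 mol
n(N2) = (1/1) × 1.084 = 1.084 mol
V = nRT/P = 1.084 × 62.36 × 797 / 3990 = 13.50 L

13.5 L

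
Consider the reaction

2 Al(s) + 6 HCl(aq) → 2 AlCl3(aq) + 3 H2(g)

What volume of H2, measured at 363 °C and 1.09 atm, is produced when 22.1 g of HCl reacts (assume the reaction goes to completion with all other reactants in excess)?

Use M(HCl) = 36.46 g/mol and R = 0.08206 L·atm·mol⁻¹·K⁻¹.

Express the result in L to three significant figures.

n(HCl) = 22.10 / 36.46 = 0.6061 mol
n(H2) = (3/6) × 0.6061 = 0.3030 mol
V = nRT/P = 0.3030 × 0.08206 × 636.15 / 1.09 = 14.51 L

14.5 L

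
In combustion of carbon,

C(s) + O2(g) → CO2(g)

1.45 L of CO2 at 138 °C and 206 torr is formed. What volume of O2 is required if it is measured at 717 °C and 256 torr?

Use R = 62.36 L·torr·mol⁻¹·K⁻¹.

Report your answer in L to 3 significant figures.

2.81 L

n(CO2) = PV/RT = (206 × 1.45) / (62.36 × 411.15) = 0.01165 mol
n(O2) = (1/1) × 0.01165 = 0.01165 mol
V = nRT/P = 0.01165 × 62.36 × 990.15 / 256 = 2.810 L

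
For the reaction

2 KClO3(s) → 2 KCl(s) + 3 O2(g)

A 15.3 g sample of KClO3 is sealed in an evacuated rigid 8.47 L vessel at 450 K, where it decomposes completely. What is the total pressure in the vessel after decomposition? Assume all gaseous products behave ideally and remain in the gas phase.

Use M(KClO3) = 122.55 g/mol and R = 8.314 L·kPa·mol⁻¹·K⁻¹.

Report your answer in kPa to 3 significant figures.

n(KClO3) = 15.3 / 122.55 = 0.1248 mol
n(gas produced) = (3/2) × 0.1248 = 0.1872 mol
P = nRT/V = 0.1872 × 8.314 × 450 / 8.47 = 82.69 kPa

82.7 kPa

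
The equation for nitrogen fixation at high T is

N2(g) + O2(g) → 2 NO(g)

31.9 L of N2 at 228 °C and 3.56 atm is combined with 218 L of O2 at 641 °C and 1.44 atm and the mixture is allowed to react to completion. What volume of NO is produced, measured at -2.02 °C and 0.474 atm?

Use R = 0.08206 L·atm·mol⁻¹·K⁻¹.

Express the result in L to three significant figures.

n(N2) = PV/RT = (3.56 × 31.9) / (0.08206 × 501.15) = 2.761 mol
n(O2) = PV/RT = (1.44 × 218) / (0.08206 × 914.15) = 4.185 mol
For 2.761 mol N2, stoichiometry requires (1/1) × 2.761 = 2.761 mol O2; 4.185 mol is available, so N2 is limiting.
n(NO) = (2/1) × 2.761 = 5.522 mol
V(NO) = nRT/P = 5.522 × 0.08206 × 271.13 / 0.474 = 259.2 L

259 L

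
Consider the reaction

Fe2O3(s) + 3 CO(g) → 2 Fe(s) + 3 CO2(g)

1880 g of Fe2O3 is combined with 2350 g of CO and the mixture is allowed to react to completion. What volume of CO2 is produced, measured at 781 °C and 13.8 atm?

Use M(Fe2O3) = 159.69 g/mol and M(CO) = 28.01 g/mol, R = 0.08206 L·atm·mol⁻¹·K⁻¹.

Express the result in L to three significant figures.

221 L

n(Fe2O3) = 1880 / 159.69 = 11.77 mol
n(CO) = 2350 / 28.01 = 83.90 mol
For 11.77 mol Fe2O3, stoichiometry requires (3/1) × 11.77 = 35.31 mol CO; 83.90 mol is available, so Fe2O3 is limiting.
n(CO2) = (3/1) × 11.77 = 35.31 mol
V(CO2) = nRT/P = 35.31 × 0.08206 × 1054.15 / 13.8 = 221.3 L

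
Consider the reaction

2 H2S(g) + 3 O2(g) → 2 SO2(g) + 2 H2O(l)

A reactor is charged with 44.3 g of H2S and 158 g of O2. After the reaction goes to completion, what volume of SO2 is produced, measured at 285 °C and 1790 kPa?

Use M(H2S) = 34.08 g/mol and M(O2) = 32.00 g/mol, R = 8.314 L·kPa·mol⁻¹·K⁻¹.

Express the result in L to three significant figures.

n(H2S) = 44.3 / 34.08 = 1.300 mol
n(O2) = 158 / 32.00 = 4.938 mol
For 1.300 mol H2S, stoichiometry requires (3/2) × 1.300 = 1.950 mol O2; 4.938 mol is available, so H2S is limiting.
n(SO2) = (2/2) × 1.300 = 1.300 mol
V(SO2) = nRT/P = 1.300 × 8.314 × 558.15 / 1790 = 3.370 L

3.37 L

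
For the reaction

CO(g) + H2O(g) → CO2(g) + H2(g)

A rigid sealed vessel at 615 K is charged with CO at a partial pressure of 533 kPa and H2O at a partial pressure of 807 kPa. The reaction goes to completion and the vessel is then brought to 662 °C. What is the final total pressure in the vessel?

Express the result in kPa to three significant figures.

Because the vessel is rigid and T is held at 615 K, work the stoichiometry in partial pressures (P_i = n_iRT/V).
P(H2O) required for 533 kPa of CO = (1/1) × 533 = 533.0 kPa; available 807 kPa, so CO is limiting.
P(H2O) remaining = 807 − (1/1) × 533 = 274.0 kPa
P(gaseous products) = (1+1)/1 × 533 = 1066 kPa
P_total at 615 K = 274.0 + 1066 = 1340 kPa
Scaling to 662 °C: P = 1340 × 935.15/615 = 2038 kPa

2040 kPa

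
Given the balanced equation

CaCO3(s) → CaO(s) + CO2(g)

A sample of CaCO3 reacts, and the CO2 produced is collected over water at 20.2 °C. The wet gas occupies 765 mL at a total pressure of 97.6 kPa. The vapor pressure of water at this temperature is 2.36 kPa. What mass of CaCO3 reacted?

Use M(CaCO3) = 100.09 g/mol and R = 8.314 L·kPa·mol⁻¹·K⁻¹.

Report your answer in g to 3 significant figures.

P(CO2) = 97.6 − 2.36 = 95.24 kPa
n(CO2) = PV/RT = (95.24 × 0.7650) / (8.314 × 293.35) = 0.02987 mol
n(CaCO3) = (1/1) × 0.02987 = 0.02987 mol
m(CaCO3) = 0.02987 × 100.09 = 2.990 g

2.99 g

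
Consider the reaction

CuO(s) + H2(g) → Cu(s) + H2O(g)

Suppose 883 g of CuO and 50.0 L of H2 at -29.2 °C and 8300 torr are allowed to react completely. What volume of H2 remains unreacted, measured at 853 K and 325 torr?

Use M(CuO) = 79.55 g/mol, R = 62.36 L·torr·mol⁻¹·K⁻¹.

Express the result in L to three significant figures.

2650 L

n(CuO) = 883 / 79.55 = 11.10 mol
n(H2) = PV/RT = (8300 × 50.0) / (62.36 × 243.95) = 27.28 mol
For 11.10 mol CuO, stoichiometry requires (1/1) × 11.10 = 11.10 mol H2; 27.28 mol is available, so CuO is limiting.
n(H2) consumed = (1/1) × 11.10 = 11.10 mol; remaining = 27.28 − 11.10 = 16.18 mol
V(H2) = nRT/P = 16.18 × 62.36 × 853 / 325 = 2648 L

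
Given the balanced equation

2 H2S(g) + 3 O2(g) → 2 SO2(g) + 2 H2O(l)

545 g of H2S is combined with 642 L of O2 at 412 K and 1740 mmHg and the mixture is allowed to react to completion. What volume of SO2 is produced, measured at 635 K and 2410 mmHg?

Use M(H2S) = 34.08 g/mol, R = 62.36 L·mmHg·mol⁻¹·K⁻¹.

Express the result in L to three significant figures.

263 L

n(H2S) = 545 / 34.08 = 15.99 mol
n(O2) = PV/RT = (1740 × 642) / (62.36 × 412) = 43.48 mol
For 15.99 mol H2S, stoichiometry requires (3/2) × 15.99 = 23.98 mol O2; 43.48 mol is available, so H2S is limiting.
n(SO2) = (2/2) × 15.99 = 15.99 mol
V(SO2) = nRT/P = 15.99 × 62.36 × 635 / 2410 = 262.7 L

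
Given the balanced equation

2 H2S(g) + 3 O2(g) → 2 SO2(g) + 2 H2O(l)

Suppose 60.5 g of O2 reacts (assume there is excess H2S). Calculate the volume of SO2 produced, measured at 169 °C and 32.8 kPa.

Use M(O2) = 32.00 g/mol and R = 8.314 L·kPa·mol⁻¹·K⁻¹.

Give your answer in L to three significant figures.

n(O2) = 60.50 / 32.00 = 1.891 mol
n(SO2) = (2/3) × 1.891 = 1.261 mol
V = nRT/P = 1.261 × 8.314 × 442.15 / 32.8 = 141.3 L

141 L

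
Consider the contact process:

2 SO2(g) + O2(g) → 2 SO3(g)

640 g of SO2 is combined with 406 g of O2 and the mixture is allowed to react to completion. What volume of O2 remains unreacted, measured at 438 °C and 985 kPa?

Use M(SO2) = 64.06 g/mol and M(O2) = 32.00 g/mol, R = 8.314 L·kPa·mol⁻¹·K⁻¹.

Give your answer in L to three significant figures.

46.2 L

n(SO2) = 640 / 64.06 = 9.991 mol
n(O2) = 406 / 32.00 = 12.69 mol
For 9.991 mol SO2, stoichiometry requires (1/2) × 9.991 = 4.995 mol O2; 12.69 mol is available, so SO2 is limiting.
n(O2) consumed = (1/2) × 9.991 = 4.995 mol; remaining = 12.69 − 4.995 = 7.695 mol
V(O2) = nRT/P = 7.695 × 8.314 × 711.15 / 985 = 46.19 L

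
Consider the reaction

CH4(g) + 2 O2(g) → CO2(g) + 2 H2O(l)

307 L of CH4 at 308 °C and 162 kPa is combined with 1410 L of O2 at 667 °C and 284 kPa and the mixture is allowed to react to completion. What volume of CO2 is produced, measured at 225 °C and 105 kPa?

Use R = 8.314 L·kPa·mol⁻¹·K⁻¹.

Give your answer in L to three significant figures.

406 L

n(CH4) = PV/RT = (162 × 307) / (8.314 × 581.15) = 10.29 mol
n(O2) = PV/RT = (284 × 1410) / (8.314 × 940.15) = 51.23 mol
For 10.29 mol CH4, stoichiometry requires (2/1) × 10.29 = 20.58 mol O2; 51.23 mol is available, so CH4 is limiting.
n(CO2) = (1/1) × 10.29 = 10.29 mol
V(CO2) = nRT/P = 10.29 × 8.314 × 498.15 / 105 = 405.9 L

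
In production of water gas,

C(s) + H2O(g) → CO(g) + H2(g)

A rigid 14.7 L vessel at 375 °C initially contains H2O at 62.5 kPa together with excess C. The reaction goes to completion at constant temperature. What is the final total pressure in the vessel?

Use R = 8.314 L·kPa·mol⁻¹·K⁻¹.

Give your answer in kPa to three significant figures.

Rigid vessel, constant T ⇒ P scales with total gas moles (1 → 2).
P_final = (2/1) × 62.5 = 125.0 kPa

125 kPa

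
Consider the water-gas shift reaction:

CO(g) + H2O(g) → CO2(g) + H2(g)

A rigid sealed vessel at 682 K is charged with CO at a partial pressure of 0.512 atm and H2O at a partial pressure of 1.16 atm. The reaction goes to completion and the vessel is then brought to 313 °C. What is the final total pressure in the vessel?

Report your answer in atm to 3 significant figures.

1.44 atm

At constant V, partial pressures at 682 K are proportional to moles, so apply stoichiometry directly to pressures.
P(H2O) required for 0.512 atm of CO = (1/1) × 0.512 = 0.5120 atm; available 1.16 atm, so CO is limiting.
P(H2O) remaining = 1.16 − (1/1) × 0.512 = 0.6480 atm
P(gaseous products) = (1+1)/1 × 0.512 = 1.024 atm
P_total at 682 K = 0.6480 + 1.024 = 1.672 atm
Scaling to 313 °C: P = 1.672 × 586.15/682 = 1.437 atm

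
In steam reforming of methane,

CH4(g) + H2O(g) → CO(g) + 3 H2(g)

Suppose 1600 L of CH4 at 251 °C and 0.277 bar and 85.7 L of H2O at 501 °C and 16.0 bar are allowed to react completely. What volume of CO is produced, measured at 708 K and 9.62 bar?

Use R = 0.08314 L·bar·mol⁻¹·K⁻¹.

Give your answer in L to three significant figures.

62.2 L

n(CH4) = PV/RT = (0.277 × 1600) / (0.08314 × 524.15) = 10.17 mol
n(H2O) = PV/RT = (16.0 × 85.7) / (0.08314 × 774.15) = 21.30 mol
For 10.17 mol CH4, stoichiometry requires (1/1) × 10.17 = 10.17 mol H2O; 21.30 mol is available, so CH4 is limiting.
n(CO) = (1/1) × 10.17 = 10.17 mol
V(CO) = nRT/P = 10.17 × 0.08314 × 708 / 9.62 = 62.23 L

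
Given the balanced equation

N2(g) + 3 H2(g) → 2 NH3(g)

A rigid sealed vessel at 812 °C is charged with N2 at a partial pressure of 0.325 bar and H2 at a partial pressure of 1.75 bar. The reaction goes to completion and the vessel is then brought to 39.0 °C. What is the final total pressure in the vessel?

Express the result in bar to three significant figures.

At constant V, partial pressures at 812 °C are proportional to moles, so apply stoichiometry directly to pressures.
P(H2) required for 0.325 bar of N2 = (3/1) × 0.325 = 0.9750 bar; available 1.75 bar, so N2 is limiting.
P(H2) remaining = 1.75 − (3/1) × 0.325 = 0.7750 bar
P(gaseous products) = (2)/1 × 0.325 = 0.6500 bar
P_total at 812 °C = 0.7750 + 0.6500 = 1.425 bar
Scaling to 39.0 °C: P = 1.425 × 312.15/1085.15 = 0.4099 bar

0.410 bar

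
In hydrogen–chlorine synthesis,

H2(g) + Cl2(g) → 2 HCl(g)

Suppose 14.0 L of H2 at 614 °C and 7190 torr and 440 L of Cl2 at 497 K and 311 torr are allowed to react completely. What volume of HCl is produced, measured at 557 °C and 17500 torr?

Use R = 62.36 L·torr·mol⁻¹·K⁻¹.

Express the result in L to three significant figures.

10.8 L

n(H2) = PV/RT = (7190 × 14.0) / (62.36 × 887.15) = 1.820 mol
n(Cl2) = PV/RT = (311 × 440) / (62.36 × 497) = 4.415 mol
For 1.820 mol H2, stoichiometry requires (1/1) × 1.820 = 1.820 mol Cl2; 4.415 mol is available, so H2 is limiting.
n(HCl) = (2/1) × 1.820 = 3.640 mol
V(HCl) = nRT/P = 3.640 × 62.36 × 830.15 / 17500 = 10.77 L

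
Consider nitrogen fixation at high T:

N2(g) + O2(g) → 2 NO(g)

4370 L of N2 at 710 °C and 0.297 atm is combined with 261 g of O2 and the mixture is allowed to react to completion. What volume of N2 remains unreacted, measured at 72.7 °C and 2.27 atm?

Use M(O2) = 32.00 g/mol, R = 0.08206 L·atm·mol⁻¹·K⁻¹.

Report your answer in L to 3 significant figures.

n(N2) = PV/RT = (0.297 × 4370) / (0.08206 × 983.15) = 16.09 mol
n(O2) = 261 / 32.00 = 8.156 mol
For 16.09 mol N2, stoichiometry requires (1/1) × 16.09 = 16.09 mol O2; 8.156 mol is available, so O2 is limiting.
n(N2) consumed = (1/1) × 8.156 = 8.156 mol; remaining = 16.09 − 8.156 = 7.934 mol
V(N2) = nRT/P = 7.934 × 0.08206 × 345.85 / 2.27 = 99.19 L

99.2 L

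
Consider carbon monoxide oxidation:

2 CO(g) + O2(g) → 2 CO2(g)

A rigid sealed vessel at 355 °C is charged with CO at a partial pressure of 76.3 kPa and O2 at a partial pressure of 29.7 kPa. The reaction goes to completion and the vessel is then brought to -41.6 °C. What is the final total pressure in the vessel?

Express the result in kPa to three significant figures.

Because the vessel is rigid and T is held at 355 °C, work the stoichiometry in partial pressures (P_i = n_iRT/V).
P(O2) required for 76.3 kPa of CO = (1/2) × 76.3 = 38.15 kPa; available 29.7 kPa, so O2 is limiting.
P(CO) remaining = 76.3 − (2/1) × 29.7 = 16.90 kPa
P(gaseous products) = (2)/1 × 29.7 = 59.40 kPa
P_total at 355 °C = 16.90 + 59.40 = 76.30 kPa
Scaling to -41.6 °C: P = 76.30 × 231.55/628.15 = 28.13 kPa

28.1 kPa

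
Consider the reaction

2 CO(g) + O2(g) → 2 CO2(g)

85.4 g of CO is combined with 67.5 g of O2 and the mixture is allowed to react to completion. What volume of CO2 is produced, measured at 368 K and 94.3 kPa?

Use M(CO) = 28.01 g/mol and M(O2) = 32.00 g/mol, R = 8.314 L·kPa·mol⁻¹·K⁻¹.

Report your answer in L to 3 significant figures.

98.9 L

n(CO) = 85.4 / 28.01 = 3.049 mol
n(O2) = 67.5 / 32.00 = 2.109 mol
For 3.049 mol CO, stoichiometry requires (1/2) × 3.049 = 1.524 mol O2; 2.109 mol is available, so CO is limiting.
n(CO2) = (2/2) × 3.049 = 3.049 mol
V(CO2) = nRT/P = 3.049 × 8.314 × 368 / 94.3 = 98.92 L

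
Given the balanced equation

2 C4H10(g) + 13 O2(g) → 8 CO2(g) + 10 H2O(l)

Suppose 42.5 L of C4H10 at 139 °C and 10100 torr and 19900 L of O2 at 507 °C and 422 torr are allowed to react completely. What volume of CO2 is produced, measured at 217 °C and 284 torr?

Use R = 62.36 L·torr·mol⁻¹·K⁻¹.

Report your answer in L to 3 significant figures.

n(C4H10) = PV/RT = (10100 × 42.5) / (62.36 × 412.15) = 16.70 mol
n(O2) = PV/RT = (422 × 19900) / (62.36 × 780.15) = 172.6 mol
For 16.70 mol C4H10, stoichiometry requires (13/2) × 16.70 = 108.5 mol O2; 172.6 mol is available, so C4H10 is limiting.
n(CO2) = (8/2) × 16.70 = 66.80 mol
V(CO2) = nRT/P = 66.80 × 62.36 × 490.15 / 284 = 7189 L

7190 L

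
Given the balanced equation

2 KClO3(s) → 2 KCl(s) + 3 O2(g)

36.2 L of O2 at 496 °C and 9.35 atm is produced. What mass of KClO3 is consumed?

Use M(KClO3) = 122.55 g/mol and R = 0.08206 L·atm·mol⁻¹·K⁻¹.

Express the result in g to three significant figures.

n(O2) = PV/RT = (9.35 × 36.2) / (0.08206 × 769.15) = 5.363 mol
n(KClO3) = (2/3) × 5.363 = 3.575 mol
m(KClO3) = 3.575 × 122.55 = 438.1 g

438 g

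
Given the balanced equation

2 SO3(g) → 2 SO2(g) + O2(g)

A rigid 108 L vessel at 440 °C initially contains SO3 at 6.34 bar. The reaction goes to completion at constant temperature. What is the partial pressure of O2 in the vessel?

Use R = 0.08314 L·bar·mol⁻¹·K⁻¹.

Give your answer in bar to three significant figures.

3.17 bar

n(SO3)₀ = PV/RT = (6.34 × 108) / (0.08314 × 713.15) = 11.55 mol
n(O2) = (1/2) × 11.55 = 5.775 mol
P(O2) = nRT/V = 5.775 × 0.08314 × 713.15 / 108 = 3.170 bar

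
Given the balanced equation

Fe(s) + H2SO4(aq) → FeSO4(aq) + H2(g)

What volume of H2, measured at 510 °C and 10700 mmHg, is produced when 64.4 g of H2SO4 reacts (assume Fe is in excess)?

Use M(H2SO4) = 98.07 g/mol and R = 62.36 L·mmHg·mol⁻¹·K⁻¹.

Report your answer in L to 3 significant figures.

3.00 L

n(H2SO4) = 64.40 / 98.07 = 0.6567 mol
n(H2) = (1/1) × 0.6567 = 0.6567 mol
V = nRT/P = 0.6567 × 62.36 × 783.15 / 10700 = 2.997 L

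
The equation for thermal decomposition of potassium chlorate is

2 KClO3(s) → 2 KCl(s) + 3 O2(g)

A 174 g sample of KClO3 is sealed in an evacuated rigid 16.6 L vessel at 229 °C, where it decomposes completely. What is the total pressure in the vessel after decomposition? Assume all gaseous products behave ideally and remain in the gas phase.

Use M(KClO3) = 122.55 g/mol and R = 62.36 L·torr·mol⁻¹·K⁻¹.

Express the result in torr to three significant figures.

n(KClO3) = 174 / 122.55 = 1.420 mol
n(gas produced) = (3/2) × 1.420 = 2.130 mol
P = nRT/V = 2.130 × 62.36 × 502.15 / 16.6 = 4018 torr

4020 torr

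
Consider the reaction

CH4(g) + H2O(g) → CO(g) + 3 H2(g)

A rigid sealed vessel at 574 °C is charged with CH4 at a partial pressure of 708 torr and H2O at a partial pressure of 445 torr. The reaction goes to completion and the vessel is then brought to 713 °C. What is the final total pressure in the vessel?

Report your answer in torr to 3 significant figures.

Because the vessel is rigid and T is held at 574 °C, work the stoichiometry in partial pressures (P_i = n_iRT/V).
P(H2O) required for 708 torr of CH4 = (1/1) × 708 = 708.0 torr; available 445 torr, so H2O is limiting.
P(CH4) remaining = 708 − (1/1) × 445 = 263.0 torr
P(gaseous products) = (1+3)/1 × 445 = 1780 torr
P_total at 574 °C = 263.0 + 1780 = 2043 torr
Scaling to 713 °C: P = 2043 × 986.15/847.15 = 2378 torr

2380 torr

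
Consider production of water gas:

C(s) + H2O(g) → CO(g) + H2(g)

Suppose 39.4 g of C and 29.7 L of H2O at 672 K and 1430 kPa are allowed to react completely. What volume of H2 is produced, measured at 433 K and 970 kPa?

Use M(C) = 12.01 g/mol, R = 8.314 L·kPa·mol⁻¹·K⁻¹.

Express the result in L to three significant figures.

n(C) = 39.4 / 12.01 = 3.281 mol
n(H2O) = PV/RT = (1430 × 29.7) / (8.314 × 672) = 7.602 mol
For 3.281 mol C, stoichiometry requires (1/1) × 3.281 = 3.281 mol H2O; 7.602 mol is available, so C is limiting.
n(H2) = (1/1) × 3.281 = 3.281 mol
V(H2) = nRT/P = 3.281 × 8.314 × 433 / 970 = 12.18 L

12.2 L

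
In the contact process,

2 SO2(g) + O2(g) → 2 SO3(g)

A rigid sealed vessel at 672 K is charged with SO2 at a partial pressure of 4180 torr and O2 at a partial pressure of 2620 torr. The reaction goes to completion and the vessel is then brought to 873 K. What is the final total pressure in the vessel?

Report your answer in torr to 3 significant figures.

6120 torr

At constant V, partial pressures at 672 K are proportional to moles, so apply stoichiometry directly to pressures.
P(O2) required for 4180 torr of SO2 = (1/2) × 4180 = 2090 torr; available 2620 torr, so SO2 is limiting.
P(O2) remaining = 2620 − (1/2) × 4180 = 530.0 torr
P(gaseous products) = (2)/2 × 4180 = 4180 torr
P_total at 672 K = 530.0 + 4180 = 4710 torr
Scaling to 873 K: P = 4710 × 873/672 = 6119 torr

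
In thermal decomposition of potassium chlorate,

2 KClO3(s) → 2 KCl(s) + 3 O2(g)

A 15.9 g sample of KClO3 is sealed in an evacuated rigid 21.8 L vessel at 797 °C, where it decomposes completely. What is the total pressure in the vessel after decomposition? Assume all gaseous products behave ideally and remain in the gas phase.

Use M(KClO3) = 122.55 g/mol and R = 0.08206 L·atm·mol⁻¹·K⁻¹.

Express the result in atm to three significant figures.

n(KClO3) = 15.9 / 122.55 = 0.1297 mol
n(gas produced) = (3/2) × 0.1297 = 0.1946 mol
P = nRT/V = 0.1946 × 0.08206 × 1070.15 / 21.8 = 0.7839 atm

0.784 atm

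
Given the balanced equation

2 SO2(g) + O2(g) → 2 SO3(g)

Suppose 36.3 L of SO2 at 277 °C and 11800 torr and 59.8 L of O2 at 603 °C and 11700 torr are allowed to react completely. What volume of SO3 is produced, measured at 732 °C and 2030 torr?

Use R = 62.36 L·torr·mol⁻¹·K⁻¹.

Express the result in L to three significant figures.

n(SO2) = PV/RT = (11800 × 36.3) / (62.36 × 550.15) = 12.49 mol
n(O2) = PV/RT = (11700 × 59.8) / (62.36 × 876.15) = 12.81 mol
For 12.49 mol SO2, stoichiometry requires (1/2) × 12.49 = 6.245 mol O2; 12.81 mol is available, so SO2 is limiting.
n(SO3) = (2/2) × 12.49 = 12.49 mol
V(SO3) = nRT/P = 12.49 × 62.36 × 1005.15 / 2030 = 385.7 L

386 L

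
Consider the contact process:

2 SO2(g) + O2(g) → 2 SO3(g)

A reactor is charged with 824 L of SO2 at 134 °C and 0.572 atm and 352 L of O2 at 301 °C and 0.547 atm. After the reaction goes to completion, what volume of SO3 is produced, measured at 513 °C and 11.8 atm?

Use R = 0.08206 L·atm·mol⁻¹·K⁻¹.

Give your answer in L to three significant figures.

44.7 L

n(SO2) = PV/RT = (0.572 × 824) / (0.08206 × 407.15) = 14.11 mol
n(O2) = PV/RT = (0.547 × 352) / (0.08206 × 574.15) = 4.087 mol
For 14.11 mol SO2, stoichiometry requires (1/2) × 14.11 = 7.055 mol O2; 4.087 mol is available, so O2 is limiting.
n(SO3) = (2/1) × 4.087 = 8.174 mol
V(SO3) = nRT/P = 8.174 × 0.08206 × 786.15 / 11.8 = 44.69 L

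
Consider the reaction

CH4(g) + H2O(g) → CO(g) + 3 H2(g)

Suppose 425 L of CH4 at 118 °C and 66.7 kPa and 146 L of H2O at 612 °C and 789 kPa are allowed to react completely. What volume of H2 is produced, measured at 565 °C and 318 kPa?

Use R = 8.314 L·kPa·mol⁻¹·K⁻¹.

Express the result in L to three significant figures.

573 L

n(CH4) = PV/RT = (66.7 × 425) / (8.314 × 391.15) = 8.717 mol
n(H2O) = PV/RT = (789 × 146) / (8.314 × 885.15) = 15.65 mol
For 8.717 mol CH4, stoichiometry requires (1/1) × 8.717 = 8.717 mol H2O; 15.65 mol is available, so CH4 is limiting.
n(H2) = (3/1) × 8.717 = 26.15 mol
V(H2) = nRT/P = 26.15 × 8.314 × 838.15 / 318 = 573.0 L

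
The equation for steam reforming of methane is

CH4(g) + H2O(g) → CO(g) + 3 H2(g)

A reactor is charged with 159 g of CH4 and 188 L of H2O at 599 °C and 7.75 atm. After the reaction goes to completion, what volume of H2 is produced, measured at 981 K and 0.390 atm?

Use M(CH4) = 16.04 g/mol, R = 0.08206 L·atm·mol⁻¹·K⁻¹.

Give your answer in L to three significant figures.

6140 L

n(CH4) = 159 / 16.04 = 9.913 mol
n(H2O) = PV/RT = (7.75 × 188) / (0.08206 × 872.15) = 20.36 mol
For 9.913 mol CH4, stoichiometry requires (1/1) × 9.913 = 9.913 mol H2O; 20.36 mol is available, so CH4 is limiting.
n(H2) = (3/1) × 9.913 = 29.74 mol
V(H2) = nRT/P = 29.74 × 0.08206 × 981 / 0.390 = 6139 L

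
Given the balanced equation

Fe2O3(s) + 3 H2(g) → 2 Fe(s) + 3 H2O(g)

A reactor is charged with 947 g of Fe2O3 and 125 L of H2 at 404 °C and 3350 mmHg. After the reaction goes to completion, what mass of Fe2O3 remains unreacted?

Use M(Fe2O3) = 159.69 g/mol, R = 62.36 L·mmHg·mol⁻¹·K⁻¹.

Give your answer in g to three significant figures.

n(Fe2O3) = 947 / 159.69 = 5.930 mol
n(H2) = PV/RT = (3350 × 125) / (62.36 × 677.15) = 9.917 mol
For 5.930 mol Fe2O3, stoichiometry requires (3/1) × 5.930 = 17.79 mol H2; 9.917 mol is available, so H2 is limiting.
n(Fe2O3) consumed = (1/3) × 9.917 = 3.306 mol; remaining = 5.930 − 3.306 = 2.624 mol
m(Fe2O3) = 2.624 × 159.69 = 419.0 g

419 g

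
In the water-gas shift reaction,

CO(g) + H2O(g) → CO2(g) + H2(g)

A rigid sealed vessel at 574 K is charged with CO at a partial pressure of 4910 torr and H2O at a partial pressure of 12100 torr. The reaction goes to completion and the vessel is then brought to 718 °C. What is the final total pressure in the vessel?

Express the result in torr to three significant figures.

Because the vessel is rigid and T is held at 574 K, work the stoichiometry in partial pressures (P_i = n_iRT/V).
P(H2O) required for 4910 torr of CO = (1/1) × 4910 = 4910 torr; available 12100 torr, so CO is limiting.
P(H2O) remaining = 12100 − (1/1) × 4910 = 7190 torr
P(gaseous products) = (1+1)/1 × 4910 = 9820 torr
P_total at 574 K = 7190 + 9820 = 17010 torr
Scaling to 718 °C: P = 17010 × 991.15/574 = 29370 torr

29400 torr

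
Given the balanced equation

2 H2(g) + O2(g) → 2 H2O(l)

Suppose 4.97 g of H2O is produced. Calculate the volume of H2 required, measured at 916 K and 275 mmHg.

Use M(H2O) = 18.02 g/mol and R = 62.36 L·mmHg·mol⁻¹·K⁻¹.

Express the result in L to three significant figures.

57.3 L

n(H2O) = 4.970 / 18.02 = 0.2758 mol
n(H2) = (2/2) × 0.2758 = 0.2758 mol
V = nRT/P = 0.2758 × 62.36 × 916 / 275 = 57.29 L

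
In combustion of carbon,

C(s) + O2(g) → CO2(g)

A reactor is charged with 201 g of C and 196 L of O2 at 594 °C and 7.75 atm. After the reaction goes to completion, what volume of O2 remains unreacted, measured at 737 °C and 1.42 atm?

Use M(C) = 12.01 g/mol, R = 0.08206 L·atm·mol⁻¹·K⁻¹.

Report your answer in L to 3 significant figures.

269 L

n(C) = 201 / 12.01 = 16.74 mol
n(O2) = PV/RT = (7.75 × 196) / (0.08206 × 867.15) = 21.35 mol
For 16.74 mol C, stoichiometry requires (1/1) × 16.74 = 16.74 mol O2; 21.35 mol is available, so C is limiting.
n(O2) consumed = (1/1) × 16.74 = 16.74 mol; remaining = 21.35 − 16.74 = 4.610 mol
V(O2) = nRT/P = 4.610 × 0.08206 × 1010.15 / 1.42 = 269.1 L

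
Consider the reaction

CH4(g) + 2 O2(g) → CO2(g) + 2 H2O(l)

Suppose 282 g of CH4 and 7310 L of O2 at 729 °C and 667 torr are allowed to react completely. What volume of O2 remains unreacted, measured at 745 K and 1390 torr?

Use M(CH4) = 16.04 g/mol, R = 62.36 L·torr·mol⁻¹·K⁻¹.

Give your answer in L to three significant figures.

1430 L

n(CH4) = 282 / 16.04 = 17.58 mol
n(O2) = PV/RT = (667 × 7310) / (62.36 × 1002.15) = 78.02 mol
For 17.58 mol CH4, stoichiometry requires (2/1) × 17.58 = 35.16 mol O2; 78.02 mol is available, so CH4 is limiting.
n(O2) consumed = (2/1) × 17.58 = 35.16 mol; remaining = 78.02 − 35.16 = 42.86 mol
V(O2) = nRT/P = 42.86 × 62.36 × 745 / 1390 = 1433 L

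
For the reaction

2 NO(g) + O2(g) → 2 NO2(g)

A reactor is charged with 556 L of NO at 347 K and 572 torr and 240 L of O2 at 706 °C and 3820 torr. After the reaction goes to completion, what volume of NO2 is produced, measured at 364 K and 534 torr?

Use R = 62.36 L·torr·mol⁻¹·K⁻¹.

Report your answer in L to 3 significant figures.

n(NO) = PV/RT = (572 × 556) / (62.36 × 347) = 14.70 mol
n(O2) = PV/RT = (3820 × 240) / (62.36 × 979.15) = 15.01 mol
For 14.70 mol NO, stoichiometry requires (1/2) × 14.70 = 7.350 mol O2; 15.01 mol is available, so NO is limiting.
n(NO2) = (2/2) × 14.70 = 14.70 mol
V(NO2) = nRT/P = 14.70 × 62.36 × 364 / 534 = 624.9 L

625 L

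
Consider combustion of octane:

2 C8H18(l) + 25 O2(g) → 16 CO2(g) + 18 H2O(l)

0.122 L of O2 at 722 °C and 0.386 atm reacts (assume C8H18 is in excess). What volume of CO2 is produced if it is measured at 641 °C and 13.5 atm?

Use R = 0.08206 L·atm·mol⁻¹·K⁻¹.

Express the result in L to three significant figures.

0.00205 L

n(O2) = PV/RT = (0.386 × 0.122) / (0.08206 × 995.15) = 0.0005767 mol
n(CO2) = (16/25) × 0.0005767 = 0.0003691 mol
V = nRT/P = 0.0003691 × 0.08206 × 914.15 / 13.5 = 0.002051 L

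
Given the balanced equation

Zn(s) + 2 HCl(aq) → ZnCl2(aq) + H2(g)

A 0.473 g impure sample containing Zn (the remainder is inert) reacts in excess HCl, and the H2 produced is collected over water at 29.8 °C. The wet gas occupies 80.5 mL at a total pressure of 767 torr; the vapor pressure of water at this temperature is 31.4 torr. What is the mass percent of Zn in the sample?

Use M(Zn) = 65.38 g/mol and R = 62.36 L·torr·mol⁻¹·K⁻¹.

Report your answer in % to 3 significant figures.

43.3 %

P(H2) = 767 − 31.4 = 735.6 torr
n(H2) = PV/RT = (735.6 × 0.08050) / (62.36 × 302.95) = 0.003134 mol
n(Zn) = (1/1) × 0.003134 = 0.003134 mol
m(Zn) = 0.003134 × 65.38 = 0.2049 g
%Zn = 0.2049 / 0.473 × 100 = 43.32%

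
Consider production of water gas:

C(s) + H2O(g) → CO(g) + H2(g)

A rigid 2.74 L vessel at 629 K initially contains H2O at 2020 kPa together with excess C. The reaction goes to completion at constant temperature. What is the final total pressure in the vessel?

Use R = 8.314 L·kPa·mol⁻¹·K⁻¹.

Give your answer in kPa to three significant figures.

Rigid vessel, constant T ⇒ P scales with total gas moles (1 → 2).
P_final = (2/1) × 2020 = 4040 kPa

4040 kPa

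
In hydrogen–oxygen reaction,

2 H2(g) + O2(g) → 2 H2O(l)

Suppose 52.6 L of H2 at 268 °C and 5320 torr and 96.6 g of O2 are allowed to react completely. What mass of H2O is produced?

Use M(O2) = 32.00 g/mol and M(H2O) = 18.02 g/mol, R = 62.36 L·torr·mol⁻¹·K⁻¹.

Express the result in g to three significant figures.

n(H2) = PV/RT = (5320 × 52.6) / (62.36 × 541.15) = 8.292 mol
n(O2) = 96.6 / 32.00 = 3.019 mol
For 8.292 mol H2, stoichiometry requires (1/2) × 8.292 = 4.146 mol O2; 3.019 mol is available, so O2 is limiting.
n(H2O) = (2/1) × 3.019 = 6.038 mol
m(H2O) = 6.038 × 18.02 = 108.8 g

109 g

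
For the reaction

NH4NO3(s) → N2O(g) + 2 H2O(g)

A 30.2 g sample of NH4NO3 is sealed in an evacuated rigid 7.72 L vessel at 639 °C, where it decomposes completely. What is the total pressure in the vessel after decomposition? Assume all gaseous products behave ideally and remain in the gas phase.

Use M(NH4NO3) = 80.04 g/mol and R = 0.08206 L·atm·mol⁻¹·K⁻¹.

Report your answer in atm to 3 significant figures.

n(NH4NO3) = 30.2 / 80.04 = 0.3773 mol
n(gas produced) = (3/1) × 0.3773 = 1.132 mol
P = nRT/V = 1.132 × 0.08206 × 912.15 / 7.72 = 10.98 atm

11.0 atm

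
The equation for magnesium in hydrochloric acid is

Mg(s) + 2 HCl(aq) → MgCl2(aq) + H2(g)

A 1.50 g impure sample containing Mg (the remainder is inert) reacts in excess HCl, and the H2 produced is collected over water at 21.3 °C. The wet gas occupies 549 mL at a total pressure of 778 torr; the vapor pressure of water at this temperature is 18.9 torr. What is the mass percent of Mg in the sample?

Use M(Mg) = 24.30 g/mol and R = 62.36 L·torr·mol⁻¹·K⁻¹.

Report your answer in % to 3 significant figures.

P(H2) = 778 − 18.9 = 759.1 torr
n(H2) = PV/RT = (759.1 × 0.5490) / (62.36 × 294.45) = 0.02270 mol
n(Mg) = (1/1) × 0.02270 = 0.02270 mol
m(Mg) = 0.02270 × 24.30 = 0.5516 g
%Mg = 0.5516 / 1.50 × 100 = 36.77%

36.8 %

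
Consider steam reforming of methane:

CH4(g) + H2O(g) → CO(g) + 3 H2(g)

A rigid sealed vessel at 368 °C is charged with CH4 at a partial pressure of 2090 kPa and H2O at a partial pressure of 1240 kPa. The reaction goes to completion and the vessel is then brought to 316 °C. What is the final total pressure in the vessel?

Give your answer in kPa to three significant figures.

5340 kPa

With V and T fixed, P_i ∝ n_i, so the mole ratios apply directly to partial pressures at 368 °C.
P(H2O) required for 2090 kPa of CH4 = (1/1) × 2090 = 2090 kPa; available 1240 kPa, so H2O is limiting.
P(CH4) remaining = 2090 − (1/1) × 1240 = 850.0 kPa
P(gaseous products) = (1+3)/1 × 1240 = 4960 kPa
P_total at 368 °C = 850.0 + 4960 = 5810 kPa
Scaling to 316 °C: P = 5810 × 589.15/641.15 = 5339 kPa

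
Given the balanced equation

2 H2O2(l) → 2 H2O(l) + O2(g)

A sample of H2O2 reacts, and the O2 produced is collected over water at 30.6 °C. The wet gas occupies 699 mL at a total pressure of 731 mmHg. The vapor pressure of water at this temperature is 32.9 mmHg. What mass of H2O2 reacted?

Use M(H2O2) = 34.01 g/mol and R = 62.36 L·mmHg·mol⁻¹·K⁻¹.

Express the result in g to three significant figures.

1.75 g

P(O2) = 731 − 32.9 = 698.1 mmHg
n(O2) = PV/RT = (698.1 × 0.6990) / (62.36 × 303.75) = 0.02576 mol
n(H2O2) = (2/1) × 0.02576 = 0.05152 mol
m(H2O2) = 0.05152 × 34.01 = 1.752 g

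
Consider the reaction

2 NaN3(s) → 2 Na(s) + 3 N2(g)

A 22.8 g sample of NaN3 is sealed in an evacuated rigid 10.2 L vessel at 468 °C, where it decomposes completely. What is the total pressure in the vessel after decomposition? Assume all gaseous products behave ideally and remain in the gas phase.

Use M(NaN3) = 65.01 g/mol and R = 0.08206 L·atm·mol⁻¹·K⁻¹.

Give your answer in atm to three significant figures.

3.14 atm

n(NaN3) = 22.8 / 65.01 = 0.3507 mol
n(gas produced) = (3/2) × 0.3507 = 0.5261 mol
P = nRT/V = 0.5261 × 0.08206 × 741.15 / 10.2 = 3.137 atm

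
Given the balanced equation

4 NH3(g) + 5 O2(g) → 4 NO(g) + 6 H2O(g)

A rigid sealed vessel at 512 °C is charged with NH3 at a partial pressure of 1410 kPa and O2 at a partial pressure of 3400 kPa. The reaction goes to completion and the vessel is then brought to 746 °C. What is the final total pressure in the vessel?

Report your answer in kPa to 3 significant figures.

At constant V, partial pressures at 512 °C are proportional to moles, so apply stoichiometry directly to pressures.
P(O2) required for 1410 kPa of NH3 = (5/4) × 1410 = 1762 kPa; available 3400 kPa, so NH3 is limiting.
P(O2) remaining = 3400 − (5/4) × 1410 = 1638 kPa
P(gaseous products) = (4+6)/4 × 1410 = 3525 kPa
P_total at 512 °C = 1638 + 3525 = 5163 kPa
Scaling to 746 °C: P = 5163 × 1019.15/785.15 = 6702 kPa

6700 kPa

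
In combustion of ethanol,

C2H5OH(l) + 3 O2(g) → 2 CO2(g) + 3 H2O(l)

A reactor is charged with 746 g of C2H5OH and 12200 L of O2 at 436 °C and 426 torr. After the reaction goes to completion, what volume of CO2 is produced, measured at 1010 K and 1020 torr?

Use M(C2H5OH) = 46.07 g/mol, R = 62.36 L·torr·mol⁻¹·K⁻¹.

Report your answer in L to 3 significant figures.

2000 L

n(C2H5OH) = 746 / 46.07 = 16.19 mol
n(O2) = PV/RT = (426 × 12200) / (62.36 × 709.15) = 117.5 mol
For 16.19 mol C2H5OH, stoichiometry requires (3/1) × 16.19 = 48.57 mol O2; 117.5 mol is available, so C2H5OH is limiting.
n(CO2) = (2/1) × 16.19 = 32.38 mol
V(CO2) = nRT/P = 32.38 × 62.36 × 1010 / 1020 = 1999 L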